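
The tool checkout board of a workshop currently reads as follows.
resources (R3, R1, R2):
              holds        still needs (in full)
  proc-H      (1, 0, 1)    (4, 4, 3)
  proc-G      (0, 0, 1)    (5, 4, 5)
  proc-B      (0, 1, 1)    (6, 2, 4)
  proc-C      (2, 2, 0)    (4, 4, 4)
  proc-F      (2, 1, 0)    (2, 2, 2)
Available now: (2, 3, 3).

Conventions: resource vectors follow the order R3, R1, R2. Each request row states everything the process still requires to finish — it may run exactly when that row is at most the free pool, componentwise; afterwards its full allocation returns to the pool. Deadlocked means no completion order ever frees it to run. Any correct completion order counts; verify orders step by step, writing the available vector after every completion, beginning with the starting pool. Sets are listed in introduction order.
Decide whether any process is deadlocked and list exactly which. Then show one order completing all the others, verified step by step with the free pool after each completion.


The deadlocked set is empty.
Key observation: proc-F leads a chain of completions in which each release enables another process.
One completion order for the rest: proc-F, proc-H, proc-C, proc-B, proc-G. Step-by-step check:
  pool = (2, 3, 3)
  run proc-F (needs (2, 2, 2), free (2, 3, 3)); after release of (2, 1, 0) the pool is (4, 4, 3)
  run proc-H (needs (4, 4, 3), free (4, 4, 3)); after release of (1, 0, 1) the pool is (5, 4, 4)
  run proc-C (needs (4, 4, 4), free (5, 4, 4)); after release of (2, 2, 0) the pool is (7, 6, 4)
  run proc-B (needs (6, 2, 4), free (7, 6, 4)); after release of (0, 1, 1) the pool is (7, 7, 5)
  run proc-G (needs (5, 4, 5), free (7, 7, 5)); after release of (0, 0, 1) the pool is (7, 7, 6)


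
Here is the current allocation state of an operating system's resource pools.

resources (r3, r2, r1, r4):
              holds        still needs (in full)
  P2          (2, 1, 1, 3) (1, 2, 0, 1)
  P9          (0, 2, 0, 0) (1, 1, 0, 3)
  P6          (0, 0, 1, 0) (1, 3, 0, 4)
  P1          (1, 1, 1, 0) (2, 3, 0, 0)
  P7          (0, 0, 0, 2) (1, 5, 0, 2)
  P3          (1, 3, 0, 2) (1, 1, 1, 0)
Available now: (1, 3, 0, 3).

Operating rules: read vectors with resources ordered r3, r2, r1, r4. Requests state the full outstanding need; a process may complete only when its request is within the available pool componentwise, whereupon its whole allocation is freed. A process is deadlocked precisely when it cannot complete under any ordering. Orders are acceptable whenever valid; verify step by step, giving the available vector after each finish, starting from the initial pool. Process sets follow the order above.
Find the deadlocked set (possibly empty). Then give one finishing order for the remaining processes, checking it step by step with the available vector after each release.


No process is deadlocked.
Key observation: beginning at P2, releases accumulate fast enough that every process eventually fits.
The rest can finish in the order P2, P9, P7, P1, P3, P6. Verifying each step:
  pool = (1, 3, 0, 3)
  P2: need (1, 2, 0, 1) fits (1, 3, 0, 3); releases (2, 1, 1, 3), pool now (3, 4, 1, 6)
  P9: need (1, 1, 0, 3) fits (3, 4, 1, 6); releases (0, 2, 0, 0), pool now (3, 6, 1, 6)
  P7: need (1, 5, 0, 2) fits (3, 6, 1, 6); releases (0, 0, 0, 2), pool now (3, 6, 1, 8)
  P1: need (2, 3, 0, 0) fits (3, 6, 1, 8); releases (1, 1, 1, 0), pool now (4, 7, 2, 8)
  P3: need (1, 1, 1, 0) fits (4, 7, 2, 8); releases (1, 3, 0, 2), pool now (5, 10, 2, 10)
  P6: need (1, 3, 0, 4) fits (5, 10, 2, 10); releases (0, 0, 1, 0), pool now (5, 10, 3, 10)


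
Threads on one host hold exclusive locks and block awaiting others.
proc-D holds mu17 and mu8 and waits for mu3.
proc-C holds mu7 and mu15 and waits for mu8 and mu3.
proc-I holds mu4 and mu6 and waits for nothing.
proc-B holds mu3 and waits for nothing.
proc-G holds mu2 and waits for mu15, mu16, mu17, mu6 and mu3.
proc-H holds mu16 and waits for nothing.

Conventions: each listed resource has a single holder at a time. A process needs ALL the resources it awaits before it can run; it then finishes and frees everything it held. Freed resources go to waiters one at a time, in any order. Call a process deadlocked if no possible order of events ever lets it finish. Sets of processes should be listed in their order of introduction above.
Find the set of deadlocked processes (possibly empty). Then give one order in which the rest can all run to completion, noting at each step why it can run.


The deadlocked set is empty.
Key observation: there is no circular wait here — follow any chain and it reaches a process that is free to run now.
The rest can finish in the order proc-B, proc-H, proc-I, proc-D, proc-C, proc-G.
Check, step by step:
  proc-B: no waits; runs immediately, freeing mu3
  proc-H: no waits; runs immediately, freeing mu16
  proc-I: no waits; runs immediately, freeing mu4 and mu6
  proc-D: everything it awaited (mu3) is free; runs, freeing mu17 and mu8
  proc-C: everything it awaited (mu8 and mu3) is free; runs, freeing mu7 and mu15
  proc-G: everything it awaited (mu15, mu16, mu17, mu6 and mu3) is free; runs, freeing mu2


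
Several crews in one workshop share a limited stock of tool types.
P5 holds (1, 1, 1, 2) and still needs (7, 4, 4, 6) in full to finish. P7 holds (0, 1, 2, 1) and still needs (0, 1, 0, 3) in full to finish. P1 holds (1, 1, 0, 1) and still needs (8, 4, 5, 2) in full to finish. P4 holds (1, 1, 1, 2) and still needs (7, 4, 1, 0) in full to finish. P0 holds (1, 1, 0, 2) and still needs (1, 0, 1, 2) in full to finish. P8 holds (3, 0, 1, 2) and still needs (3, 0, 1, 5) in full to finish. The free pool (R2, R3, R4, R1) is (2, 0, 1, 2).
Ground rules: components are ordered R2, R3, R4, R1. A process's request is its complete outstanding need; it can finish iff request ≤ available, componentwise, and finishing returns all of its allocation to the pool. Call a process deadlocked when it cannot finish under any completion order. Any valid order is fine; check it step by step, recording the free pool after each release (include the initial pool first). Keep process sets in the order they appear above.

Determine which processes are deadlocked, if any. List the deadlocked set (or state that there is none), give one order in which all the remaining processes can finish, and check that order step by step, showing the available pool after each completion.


Deadlocked: P5, P1 and P4.
Key observation: R2 is the bottleneck — with P0, P7, P8 done the pool holds (6, 2, 4, 7), short of every remaining need.
One completion order for the rest: P0, P7, P8. Walking it through:
  pool = (2, 0, 1, 2)
  run P0 (needs (1, 0, 1, 2), free (2, 0, 1, 2)); after release of (1, 1, 0, 2) the pool is (3, 1, 1, 4)
  run P7 (needs (0, 1, 0, 3), free (3, 1, 1, 4)); after release of (0, 1, 2, 1) the pool is (3, 2, 3, 5)
  run P8 (needs (3, 0, 1, 5), free (3, 2, 3, 5)); after release of (3, 0, 1, 2) the pool is (6, 2, 4, 7)
None of the blocked processes ever fits:
  P5 cannot run: need (7, 4, 4, 6) vs free (6, 2, 4, 7) (insufficient R2 and R3)
  P1 cannot run: need (8, 4, 5, 2) vs free (6, 2, 4, 7) (insufficient R2, R3 and R4)
  P4 cannot run: need (7, 4, 1, 0) vs free (6, 2, 4, 7) (insufficient R2 and R3)


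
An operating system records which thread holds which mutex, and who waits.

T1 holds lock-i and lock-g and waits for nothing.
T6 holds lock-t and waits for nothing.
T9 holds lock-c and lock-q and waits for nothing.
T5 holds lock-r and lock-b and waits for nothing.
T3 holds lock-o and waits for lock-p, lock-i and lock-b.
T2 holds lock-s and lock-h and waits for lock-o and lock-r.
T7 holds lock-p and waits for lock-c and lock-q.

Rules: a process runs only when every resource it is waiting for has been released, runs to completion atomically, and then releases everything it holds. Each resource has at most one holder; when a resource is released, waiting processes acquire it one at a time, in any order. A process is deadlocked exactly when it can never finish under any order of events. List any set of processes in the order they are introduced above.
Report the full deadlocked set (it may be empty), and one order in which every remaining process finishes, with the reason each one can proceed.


The deadlocked set is empty.
Key observation: all waits point, directly or indirectly, at processes that can finish, so nothing is permanently blocked.
One completion order for the rest: T5, T6, T1, T9, T7, T3, T2.
Walking it through:
  T5: no waits; runs immediately, freeing lock-r and lock-b
  T6: no waits; runs immediately, freeing lock-t
  T1: no waits; runs immediately, freeing lock-i and lock-g
  T9: no waits; runs immediately, freeing lock-c and lock-q
  T7 waits on lock-c and lock-q — all released -> runs and releases lock-p
  T3 waits on lock-p, lock-i and lock-b — all released -> runs and releases lock-o
  T2 waits on lock-o and lock-r — all released -> runs and releases lock-s and lock-h


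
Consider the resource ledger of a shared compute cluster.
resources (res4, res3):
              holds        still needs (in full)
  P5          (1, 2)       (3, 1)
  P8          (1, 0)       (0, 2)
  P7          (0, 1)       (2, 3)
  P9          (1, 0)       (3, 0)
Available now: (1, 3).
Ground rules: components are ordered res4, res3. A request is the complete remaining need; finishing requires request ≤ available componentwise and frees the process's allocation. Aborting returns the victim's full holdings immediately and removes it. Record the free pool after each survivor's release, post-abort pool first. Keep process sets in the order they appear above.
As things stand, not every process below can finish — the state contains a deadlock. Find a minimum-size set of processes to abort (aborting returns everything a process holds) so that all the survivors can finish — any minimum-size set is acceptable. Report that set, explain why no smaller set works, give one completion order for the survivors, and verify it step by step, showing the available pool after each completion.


The answer: abort P5.
Key observation: the deadlocked P9 becomes finishable only because P5 released (1, 2); it completes at step 3 below.
Minimality: the empty abort set fails — the state is deadlocked as it stands.
One survivor order: P7, P8, P9. Check, step by step (post-abort pool first):
  pool = (2, 5)
  run P7 (needs (2, 3), free (2, 5)); after release of (0, 1) the pool is (2, 6)
  run P8 (needs (0, 2), free (2, 6)); after release of (1, 0) the pool is (3, 6)
  run P9 (needs (3, 0), free (3, 6)); after release of (1, 0) the pool is (4, 6)


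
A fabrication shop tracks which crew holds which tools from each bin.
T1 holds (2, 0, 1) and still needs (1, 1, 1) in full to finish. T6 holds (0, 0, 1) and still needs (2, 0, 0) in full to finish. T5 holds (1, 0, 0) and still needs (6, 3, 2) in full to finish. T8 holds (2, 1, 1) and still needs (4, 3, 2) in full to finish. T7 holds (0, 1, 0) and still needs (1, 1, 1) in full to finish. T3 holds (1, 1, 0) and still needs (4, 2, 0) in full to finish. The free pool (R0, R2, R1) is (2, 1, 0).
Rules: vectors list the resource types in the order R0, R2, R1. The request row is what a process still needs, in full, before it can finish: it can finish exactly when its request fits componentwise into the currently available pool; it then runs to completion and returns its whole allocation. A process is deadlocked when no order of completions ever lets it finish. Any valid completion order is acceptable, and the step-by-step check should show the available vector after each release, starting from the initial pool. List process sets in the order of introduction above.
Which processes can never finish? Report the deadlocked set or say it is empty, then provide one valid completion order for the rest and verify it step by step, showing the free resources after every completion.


The deadlocked set is empty.
Key observation: beginning at T6, releases accumulate fast enough that every process eventually fits.
The rest can finish in the order T6, T7, T1, T3, T8, T5. Verifying each step:
  pool = (2, 1, 0)
  T6 needs (2, 0, 0) <= (2, 1, 0) -> finishes; pool += (0, 0, 1) = (2, 1, 1)
  T7 needs (1, 1, 1) <= (2, 1, 1) -> finishes; pool += (0, 1, 0) = (2, 2, 1)
  T1 needs (1, 1, 1) <= (2, 2, 1) -> finishes; pool += (2, 0, 1) = (4, 2, 2)
  T3 needs (4, 2, 0) <= (4, 2, 2) -> finishes; pool += (1, 1, 0) = (5, 3, 2)
  T8 needs (4, 3, 2) <= (5, 3, 2) -> finishes; pool += (2, 1, 1) = (7, 4, 3)
  T5 needs (6, 3, 2) <= (7, 4, 3) -> finishes; pool += (1, 0, 0) = (8, 4, 3)


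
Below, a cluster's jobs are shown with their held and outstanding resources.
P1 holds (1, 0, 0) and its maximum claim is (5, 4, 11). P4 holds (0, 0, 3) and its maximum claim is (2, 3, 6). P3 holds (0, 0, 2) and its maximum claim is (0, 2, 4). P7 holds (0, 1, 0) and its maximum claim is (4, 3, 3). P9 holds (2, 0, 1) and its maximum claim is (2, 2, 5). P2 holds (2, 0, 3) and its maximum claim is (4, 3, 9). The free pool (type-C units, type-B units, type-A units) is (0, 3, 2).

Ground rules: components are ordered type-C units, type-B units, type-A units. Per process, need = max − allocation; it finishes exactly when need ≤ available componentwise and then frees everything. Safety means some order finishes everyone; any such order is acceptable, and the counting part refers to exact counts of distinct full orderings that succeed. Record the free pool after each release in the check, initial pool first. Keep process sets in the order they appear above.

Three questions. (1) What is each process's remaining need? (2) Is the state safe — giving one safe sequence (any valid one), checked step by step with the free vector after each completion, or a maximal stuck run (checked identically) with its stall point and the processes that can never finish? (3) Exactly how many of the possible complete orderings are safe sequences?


(1) Remaining need (order type-C units, type-B units, type-A units):
  P1: (4, 4, 11)
  P4: (2, 3, 3)
  P3: (0, 2, 2)
  P7: (4, 2, 3)
  P9: (0, 2, 4)
  P2: (2, 3, 6)
(2) The state is SAFE; one workable sequence: P3, P9, P4, P2, P7, P1.
Key observation: reading the order forward, P3 is the first process whose need (0, 2, 2) meets the free pool (0, 3, 2) exactly on a resource it requests.
Verifying each step:
  pool = (0, 3, 2)
  P3 needs (0, 2, 2) <= (0, 3, 2) -> finishes; pool += (0, 0, 2) = (0, 3, 4)
  P9 needs (0, 2, 4) <= (0, 3, 4) -> finishes; pool += (2, 0, 1) = (2, 3, 5)
  P4 needs (2, 3, 3) <= (2, 3, 5) -> finishes; pool += (0, 0, 3) = (2, 3, 8)
  P2 needs (2, 3, 6) <= (2, 3, 8) -> finishes; pool += (2, 0, 3) = (4, 3, 11)
  P7 needs (4, 2, 3) <= (4, 3, 11) -> finishes; pool += (0, 1, 0) = (4, 4, 11)
  P1 needs (4, 4, 11) <= (4, 4, 11) -> finishes; pool += (1, 0, 0) = (5, 4, 11)
(3) Exactly 1 of the possible complete orderings is a safe sequence.


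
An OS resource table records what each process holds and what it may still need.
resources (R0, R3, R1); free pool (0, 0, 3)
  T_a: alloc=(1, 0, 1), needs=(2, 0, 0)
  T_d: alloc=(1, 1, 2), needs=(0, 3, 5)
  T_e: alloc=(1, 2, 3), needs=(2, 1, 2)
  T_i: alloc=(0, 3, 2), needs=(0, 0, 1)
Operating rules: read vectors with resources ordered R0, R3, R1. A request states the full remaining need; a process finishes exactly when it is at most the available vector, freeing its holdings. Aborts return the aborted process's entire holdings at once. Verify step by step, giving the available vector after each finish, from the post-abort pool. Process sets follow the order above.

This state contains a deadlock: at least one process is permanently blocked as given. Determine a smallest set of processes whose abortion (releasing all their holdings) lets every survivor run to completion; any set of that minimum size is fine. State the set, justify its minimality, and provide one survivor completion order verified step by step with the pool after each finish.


The answer: abort T_e.
Key observation: T_a could never have finished before the abort; with (1, 2, 3) returned by T_e, it fits at step 3.
Why nothing smaller works: aborting no one leaves the state deadlocked as given.
Survivors finish in the order: T_i, T_d, T_a. Walking it through (pool after the aborts first):
  pool = (1, 2, 6)
  T_i needs (0, 0, 1) <= (1, 2, 6) -> finishes; pool += (0, 3, 2) = (1, 5, 8)
  T_d needs (0, 3, 5) <= (1, 5, 8) -> finishes; pool += (1, 1, 2) = (2, 6, 10)
  T_a needs (2, 0, 0) <= (2, 6, 10) -> finishes; pool += (1, 0, 1) = (3, 6, 11)


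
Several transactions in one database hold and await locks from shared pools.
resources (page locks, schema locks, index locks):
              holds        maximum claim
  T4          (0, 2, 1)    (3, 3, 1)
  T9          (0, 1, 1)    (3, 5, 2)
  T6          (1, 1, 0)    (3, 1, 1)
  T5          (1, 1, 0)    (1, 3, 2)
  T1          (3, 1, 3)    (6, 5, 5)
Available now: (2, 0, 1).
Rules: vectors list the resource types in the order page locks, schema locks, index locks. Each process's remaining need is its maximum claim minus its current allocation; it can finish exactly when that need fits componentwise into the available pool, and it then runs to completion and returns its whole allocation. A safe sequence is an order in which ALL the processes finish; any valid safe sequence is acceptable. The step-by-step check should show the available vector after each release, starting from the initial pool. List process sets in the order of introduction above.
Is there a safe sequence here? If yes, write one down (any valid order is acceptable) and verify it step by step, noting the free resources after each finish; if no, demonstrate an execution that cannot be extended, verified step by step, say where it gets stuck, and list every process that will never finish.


SAFE, for example via the order T6, T4, T5, T1, T9.
Key observation: the order's first zero-slack moment is T6 ((2, 0, 1) needed, (2, 0, 1) free — a requested resource with nothing to spare).
Check, step by step:
  pool = (2, 0, 1)
  T6 needs (2, 0, 1) <= (2, 0, 1) -> finishes; pool += (1, 1, 0) = (3, 1, 1)
  T4 needs (3, 1, 0) <= (3, 1, 1) -> finishes; pool += (0, 2, 1) = (3, 3, 2)
  T5 needs (0, 2, 2) <= (3, 3, 2) -> finishes; pool += (1, 1, 0) = (4, 4, 2)
  T1 needs (3, 4, 2) <= (4, 4, 2) -> finishes; pool += (3, 1, 3) = (7, 5, 5)
  T9 needs (3, 4, 1) <= (7, 5, 5) -> finishes; pool += (0, 1, 1) = (7, 6, 6)


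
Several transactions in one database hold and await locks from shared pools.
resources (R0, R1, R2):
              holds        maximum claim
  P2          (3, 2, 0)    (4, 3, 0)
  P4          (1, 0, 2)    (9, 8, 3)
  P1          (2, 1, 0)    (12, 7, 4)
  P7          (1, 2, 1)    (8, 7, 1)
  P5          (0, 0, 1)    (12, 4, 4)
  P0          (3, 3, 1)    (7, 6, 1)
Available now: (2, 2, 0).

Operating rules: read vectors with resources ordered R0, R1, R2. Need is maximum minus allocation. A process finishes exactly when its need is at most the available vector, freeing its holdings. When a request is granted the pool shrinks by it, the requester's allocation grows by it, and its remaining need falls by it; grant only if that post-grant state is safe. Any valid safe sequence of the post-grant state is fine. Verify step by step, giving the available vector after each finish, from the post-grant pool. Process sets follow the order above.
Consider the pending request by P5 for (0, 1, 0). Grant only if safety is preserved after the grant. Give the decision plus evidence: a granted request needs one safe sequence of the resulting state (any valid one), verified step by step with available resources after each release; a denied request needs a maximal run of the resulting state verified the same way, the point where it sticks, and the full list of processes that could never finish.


GRANT. The post-grant state is safe; one safe sequence: P2, P0, P7, P4, P1, P5.
Key observation: with (2, 1, 0) left after the transfer, P2 can run at once — the state stays safe.
Verifying the post-grant state step by step:
  pool = (2, 1, 0)
  run P2 (needs (1, 1, 0), free (2, 1, 0)); after release of (3, 2, 0) the pool is (5, 3, 0)
  run P0 (needs (4, 3, 0), free (5, 3, 0)); after release of (3, 3, 1) the pool is (8, 6, 1)
  run P7 (needs (7, 5, 0), free (8, 6, 1)); after release of (1, 2, 1) the pool is (9, 8, 2)
  run P4 (needs (8, 8, 1), free (9, 8, 2)); after release of (1, 0, 2) the pool is (10, 8, 4)
  run P1 (needs (10, 6, 4), free (10, 8, 4)); after release of (2, 1, 0) the pool is (12, 9, 4)
  run P5 (needs (12, 3, 3), free (12, 9, 4)); after release of (0, 1, 1) the pool is (12, 10, 5)


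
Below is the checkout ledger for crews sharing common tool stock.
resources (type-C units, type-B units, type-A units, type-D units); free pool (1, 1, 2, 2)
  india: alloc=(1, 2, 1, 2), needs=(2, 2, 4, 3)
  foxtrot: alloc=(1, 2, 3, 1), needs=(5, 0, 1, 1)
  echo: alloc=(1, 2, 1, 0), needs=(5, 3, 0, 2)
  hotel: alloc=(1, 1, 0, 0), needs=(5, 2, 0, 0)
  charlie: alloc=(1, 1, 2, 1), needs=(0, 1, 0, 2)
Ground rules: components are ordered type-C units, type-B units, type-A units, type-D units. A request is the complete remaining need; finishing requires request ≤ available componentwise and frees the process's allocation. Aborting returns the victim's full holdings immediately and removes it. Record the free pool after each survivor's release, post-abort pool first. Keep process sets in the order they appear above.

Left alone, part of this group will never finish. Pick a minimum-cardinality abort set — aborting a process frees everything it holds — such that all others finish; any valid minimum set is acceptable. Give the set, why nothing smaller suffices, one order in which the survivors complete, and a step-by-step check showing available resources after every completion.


The answer: abort foxtrot and echo.
Key observation: the returned (2, 4, 4, 1) from foxtrot and echo is what brings hotel — unrunnable before, under any order — into play at step 3.
Minimality, checking each single-abort alternative: india alone leaves foxtrot blocked (short on type-C units); foxtrot alone leaves echo blocked (short on type-C units); echo alone leaves foxtrot blocked (short on type-C units); hotel alone leaves foxtrot blocked (short on type-C units); charlie alone leaves foxtrot blocked (short on type-C units).
One survivor order: india, charlie, hotel. Check, step by step (post-abort pool first):
  pool = (3, 5, 6, 3)
  india needs (2, 2, 4, 3) <= (3, 5, 6, 3) -> finishes; pool += (1, 2, 1, 2) = (4, 7, 7, 5)
  charlie needs (0, 1, 0, 2) <= (4, 7, 7, 5) -> finishes; pool += (1, 1, 2, 1) = (5, 8, 9, 6)
  hotel needs (5, 2, 0, 0) <= (5, 8, 9, 6) -> finishes; pool += (1, 1, 0, 0) = (6, 9, 9, 6)


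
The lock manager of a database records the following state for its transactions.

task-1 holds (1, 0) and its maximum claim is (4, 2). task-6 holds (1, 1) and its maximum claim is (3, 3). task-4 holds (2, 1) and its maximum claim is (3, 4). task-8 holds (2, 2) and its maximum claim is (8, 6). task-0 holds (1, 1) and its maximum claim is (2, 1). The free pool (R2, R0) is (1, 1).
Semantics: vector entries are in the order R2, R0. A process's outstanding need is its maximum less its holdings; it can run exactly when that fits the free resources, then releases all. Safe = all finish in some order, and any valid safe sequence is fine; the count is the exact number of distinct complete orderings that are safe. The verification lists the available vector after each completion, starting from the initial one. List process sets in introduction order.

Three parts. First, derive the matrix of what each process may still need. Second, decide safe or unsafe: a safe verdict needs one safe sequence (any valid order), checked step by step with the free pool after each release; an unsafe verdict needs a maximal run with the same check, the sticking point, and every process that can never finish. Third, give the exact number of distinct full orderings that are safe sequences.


(1) Need matrix, components ordered R2, R0:
  task-1: (3, 2)
  task-6: (2, 2)
  task-4: (1, 3)
  task-8: (6, 4)
  task-0: (1, 0)
(2) SAFE — a valid safe sequence is task-0, task-6, task-4, task-1, task-8.
Key observation: the order's first zero-slack moment is task-0 ((1, 0) needed, (1, 1) free — a requested resource with nothing to spare).
Verifying each step:
  pool = (1, 1)
  run task-0 (needs (1, 0), free (1, 1)); after release of (1, 1) the pool is (2, 2)
  run task-6 (needs (2, 2), free (2, 2)); after release of (1, 1) the pool is (3, 3)
  run task-4 (needs (1, 3), free (3, 3)); after release of (2, 1) the pool is (5, 4)
  run task-1 (needs (3, 2), free (5, 4)); after release of (1, 0) the pool is (6, 4)
  run task-8 (needs (6, 4), free (6, 4)); after release of (2, 2) the pool is (8, 6)
(3) The exact count: 2 of the possible complete orderings are safe sequences.


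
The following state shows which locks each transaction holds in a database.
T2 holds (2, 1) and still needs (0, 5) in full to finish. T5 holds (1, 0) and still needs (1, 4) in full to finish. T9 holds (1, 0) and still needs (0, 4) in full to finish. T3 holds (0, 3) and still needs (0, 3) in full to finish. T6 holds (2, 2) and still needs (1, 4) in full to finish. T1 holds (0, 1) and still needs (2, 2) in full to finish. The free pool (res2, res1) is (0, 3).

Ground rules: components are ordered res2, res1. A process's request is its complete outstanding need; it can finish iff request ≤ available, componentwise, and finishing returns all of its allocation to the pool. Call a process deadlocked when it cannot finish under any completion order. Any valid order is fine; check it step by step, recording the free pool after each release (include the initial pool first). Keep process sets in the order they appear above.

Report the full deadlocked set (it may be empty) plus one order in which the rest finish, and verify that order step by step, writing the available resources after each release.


The deadlocked set is empty.
Key observation: T3 can run right away; the returned allocation unlocks the remaining processes in turn.
One completion order for the rest: T3, T9, T2, T1, T6, T5. Step-by-step check:
  pool = (0, 3)
  T3 needs (0, 3) <= (0, 3) -> finishes; pool += (0, 3) = (0, 6)
  T9 needs (0, 4) <= (0, 6) -> finishes; pool += (1, 0) = (1, 6)
  T2 needs (0, 5) <= (1, 6) -> finishes; pool += (2, 1) = (3, 7)
  T1 needs (2, 2) <= (3, 7) -> finishes; pool += (0, 1) = (3, 8)
  T6 needs (1, 4) <= (3, 8) -> finishes; pool += (2, 2) = (5, 10)
  T5 needs (1, 4) <= (5, 10) -> finishes; pool += (1, 0) = (6, 10)


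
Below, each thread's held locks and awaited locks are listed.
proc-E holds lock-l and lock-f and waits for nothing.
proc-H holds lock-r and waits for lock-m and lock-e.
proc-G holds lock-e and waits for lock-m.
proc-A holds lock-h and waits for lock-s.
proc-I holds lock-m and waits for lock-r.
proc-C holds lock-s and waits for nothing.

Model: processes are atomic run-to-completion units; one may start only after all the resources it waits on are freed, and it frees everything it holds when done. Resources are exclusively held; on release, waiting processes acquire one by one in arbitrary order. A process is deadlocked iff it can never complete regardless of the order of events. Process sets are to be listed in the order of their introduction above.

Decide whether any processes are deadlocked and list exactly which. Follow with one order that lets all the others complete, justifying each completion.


Deadlocked set: proc-H, proc-G and proc-I.
Key observation: the waits loop around proc-H -> proc-G -> proc-I -> proc-H with no way out; no other process is dragged down with it.
A valid finishing order for the others: proc-C, proc-A, proc-E.
Check, step by step:
  proc-C: no waits; runs immediately, freeing lock-s
  run proc-A (all its waits — lock-s — are resolved); releases lock-h
  proc-E: no waits; runs immediately, freeing lock-l and lock-f


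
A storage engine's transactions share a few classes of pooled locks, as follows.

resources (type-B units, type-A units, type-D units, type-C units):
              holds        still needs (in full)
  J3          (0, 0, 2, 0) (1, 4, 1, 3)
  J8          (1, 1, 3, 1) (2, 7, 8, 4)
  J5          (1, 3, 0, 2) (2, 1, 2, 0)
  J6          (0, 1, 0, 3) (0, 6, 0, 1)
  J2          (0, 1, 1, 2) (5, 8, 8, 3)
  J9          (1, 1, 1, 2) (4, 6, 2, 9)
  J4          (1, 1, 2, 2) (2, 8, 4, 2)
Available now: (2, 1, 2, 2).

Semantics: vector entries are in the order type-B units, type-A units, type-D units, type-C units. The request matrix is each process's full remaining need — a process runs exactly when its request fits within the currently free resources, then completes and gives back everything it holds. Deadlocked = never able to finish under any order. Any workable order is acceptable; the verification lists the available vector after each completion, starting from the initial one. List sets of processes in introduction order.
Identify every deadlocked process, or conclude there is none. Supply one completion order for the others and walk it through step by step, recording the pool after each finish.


The deadlocked set is J8, J6, J2, J9 and J4.
Key observation: once J5, J3 finish, the pool peaks at (3, 4, 4, 4) — and every remaining process still needs more type-A units than that.
The rest can finish in the order J5, J3. Verifying each step:
  pool = (2, 1, 2, 2)
  J5 needs (2, 1, 2, 0) <= (2, 1, 2, 2) -> finishes; pool += (1, 3, 0, 2) = (3, 4, 2, 4)
  J3 needs (1, 4, 1, 3) <= (3, 4, 2, 4) -> finishes; pool += (0, 0, 2, 0) = (3, 4, 4, 4)
None of the blocked processes ever fits:
  J8 cannot run: need (2, 7, 8, 4) vs free (3, 4, 4, 4) (insufficient type-A units and type-D units)
  J6 cannot run: need (0, 6, 0, 1) vs free (3, 4, 4, 4) (insufficient type-A units)
  J2 cannot run: need (5, 8, 8, 3) vs free (3, 4, 4, 4) (insufficient type-B units, type-A units and type-D units)
  J9 cannot run: need (4, 6, 2, 9) vs free (3, 4, 4, 4) (insufficient type-B units, type-A units and type-C units)
  J4 cannot run: need (2, 8, 4, 2) vs free (3, 4, 4, 4) (insufficient type-A units)


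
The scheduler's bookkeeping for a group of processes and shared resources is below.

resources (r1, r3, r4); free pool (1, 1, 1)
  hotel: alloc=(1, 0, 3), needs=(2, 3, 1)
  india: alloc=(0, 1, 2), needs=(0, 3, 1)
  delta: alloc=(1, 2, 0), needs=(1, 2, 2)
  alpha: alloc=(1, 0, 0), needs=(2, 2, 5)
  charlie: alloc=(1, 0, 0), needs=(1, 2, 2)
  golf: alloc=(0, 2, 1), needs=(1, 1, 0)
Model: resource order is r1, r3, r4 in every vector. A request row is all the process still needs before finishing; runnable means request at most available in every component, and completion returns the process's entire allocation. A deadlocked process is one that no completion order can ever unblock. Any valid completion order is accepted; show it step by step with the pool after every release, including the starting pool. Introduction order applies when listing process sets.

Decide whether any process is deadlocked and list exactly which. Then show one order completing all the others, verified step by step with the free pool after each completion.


Nothing here is deadlocked.
Key observation: there is always a runnable process — golf first — so the state unwinds completely.
The rest can finish in the order golf, india, charlie, delta, hotel, alpha. Check, step by step:
  pool = (1, 1, 1)
  golf: need (1, 1, 0) fits (1, 1, 1); releases (0, 2, 1), pool now (1, 3, 2)
  india: need (0, 3, 1) fits (1, 3, 2); releases (0, 1, 2), pool now (1, 4, 4)
  charlie: need (1, 2, 2) fits (1, 4, 4); releases (1, 0, 0), pool now (2, 4, 4)
  delta: need (1, 2, 2) fits (2, 4, 4); releases (1, 2, 0), pool now (3, 6, 4)
  hotel: need (2, 3, 1) fits (3, 6, 4); releases (1, 0, 3), pool now (4, 6, 7)
  alpha: need (2, 2, 5) fits (4, 6, 7); releases (1, 0, 0), pool now (5, 6, 7)


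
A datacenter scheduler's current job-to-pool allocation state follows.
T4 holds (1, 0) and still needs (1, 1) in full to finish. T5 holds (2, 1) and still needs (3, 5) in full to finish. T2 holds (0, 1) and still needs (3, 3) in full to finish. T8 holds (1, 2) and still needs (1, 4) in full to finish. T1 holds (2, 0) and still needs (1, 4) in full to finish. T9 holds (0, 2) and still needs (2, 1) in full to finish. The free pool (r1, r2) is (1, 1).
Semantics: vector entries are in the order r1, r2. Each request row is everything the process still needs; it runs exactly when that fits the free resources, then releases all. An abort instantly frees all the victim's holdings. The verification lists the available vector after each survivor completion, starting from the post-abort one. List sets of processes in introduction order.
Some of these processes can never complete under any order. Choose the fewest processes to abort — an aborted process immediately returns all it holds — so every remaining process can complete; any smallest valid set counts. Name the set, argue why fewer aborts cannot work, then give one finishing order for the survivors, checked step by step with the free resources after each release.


Abort T5.
Key observation: aborting T5 returns (2, 1), and T1 — hopeless before — runs at step 2 with the returned capacity in the pool.
Minimality: the empty abort set fails — the state is deadlocked as it stands.
Survivors finish in the order: T9, T1, T4, T2, T8. Walking it through (pool after the aborts first):
  pool = (3, 2)
  T9 needs (2, 1) <= (3, 2) -> finishes; pool += (0, 2) = (3, 4)
  T1 needs (1, 4) <= (3, 4) -> finishes; pool += (2, 0) = (5, 4)
  T4 needs (1, 1) <= (5, 4) -> finishes; pool += (1, 0) = (6, 4)
  T2 needs (3, 3) <= (6, 4) -> finishes; pool += (0, 1) = (6, 5)
  T8 needs (1, 4) <= (6, 5) -> finishes; pool += (1, 2) = (7, 7)


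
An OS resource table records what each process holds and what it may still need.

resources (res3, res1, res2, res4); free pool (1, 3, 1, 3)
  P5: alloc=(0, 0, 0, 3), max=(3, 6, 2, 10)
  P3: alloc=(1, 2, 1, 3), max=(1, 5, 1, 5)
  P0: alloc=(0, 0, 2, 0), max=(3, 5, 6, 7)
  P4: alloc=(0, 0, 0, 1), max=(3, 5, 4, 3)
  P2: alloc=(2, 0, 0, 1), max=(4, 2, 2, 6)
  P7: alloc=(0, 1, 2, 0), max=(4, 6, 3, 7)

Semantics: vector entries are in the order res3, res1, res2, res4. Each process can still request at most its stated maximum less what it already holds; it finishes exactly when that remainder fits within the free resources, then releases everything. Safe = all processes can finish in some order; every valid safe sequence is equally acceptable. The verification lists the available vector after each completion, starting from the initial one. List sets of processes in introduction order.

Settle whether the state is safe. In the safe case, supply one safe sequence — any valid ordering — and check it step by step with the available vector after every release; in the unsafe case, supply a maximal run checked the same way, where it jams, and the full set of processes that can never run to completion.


The state is SAFE; one workable sequence: P3, P2, P7, P4, P5, P0.
Key observation: the order's first zero-slack moment is P3 ((0, 3, 0, 2) needed, (1, 3, 1, 3) free — a requested resource with nothing to spare).
Check, step by step:
  pool = (1, 3, 1, 3)
  P3 needs (0, 3, 0, 2) <= (1, 3, 1, 3) -> finishes; pool += (1, 2, 1, 3) = (2, 5, 2, 6)
  P2 needs (2, 2, 2, 5) <= (2, 5, 2, 6) -> finishes; pool += (2, 0, 0, 1) = (4, 5, 2, 7)
  P7 needs (4, 5, 1, 7) <= (4, 5, 2, 7) -> finishes; pool += (0, 1, 2, 0) = (4, 6, 4, 7)
  P4 needs (3, 5, 4, 2) <= (4, 6, 4, 7) -> finishes; pool += (0, 0, 0, 1) = (4, 6, 4, 8)
  P5 needs (3, 6, 2, 7) <= (4, 6, 4, 8) -> finishes; pool += (0, 0, 0, 3) = (4, 6, 4, 11)
  P0 needs (3, 5, 4, 7) <= (4, 6, 4, 11) -> finishes; pool += (0, 0, 2, 0) = (4, 6, 6, 11)


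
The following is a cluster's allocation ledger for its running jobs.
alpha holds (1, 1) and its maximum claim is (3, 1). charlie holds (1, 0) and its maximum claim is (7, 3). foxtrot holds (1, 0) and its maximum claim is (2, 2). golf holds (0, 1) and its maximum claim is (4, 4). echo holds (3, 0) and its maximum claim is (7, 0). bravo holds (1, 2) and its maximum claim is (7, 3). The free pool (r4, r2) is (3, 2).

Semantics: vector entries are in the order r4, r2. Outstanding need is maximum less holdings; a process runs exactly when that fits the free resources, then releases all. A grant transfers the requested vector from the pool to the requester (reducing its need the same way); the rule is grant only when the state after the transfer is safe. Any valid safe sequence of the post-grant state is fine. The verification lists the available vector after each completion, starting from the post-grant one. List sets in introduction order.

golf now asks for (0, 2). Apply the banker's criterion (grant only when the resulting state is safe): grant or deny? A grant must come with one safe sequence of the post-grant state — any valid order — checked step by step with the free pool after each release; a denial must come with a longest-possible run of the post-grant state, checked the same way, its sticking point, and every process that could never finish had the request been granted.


GRANT — the state after the grant stays safe, e.g. via alpha, golf, foxtrot, echo, bravo, charlie.
Key observation: even at the reduced pool (3, 0), alpha fits immediately, so safety survives the grant.
Verifying the post-grant state step by step:
  pool = (3, 0)
  run alpha (needs (2, 0), free (3, 0)); after release of (1, 1) the pool is (4, 1)
  run golf (needs (4, 1), free (4, 1)); after release of (0, 3) the pool is (4, 4)
  run foxtrot (needs (1, 2), free (4, 4)); after release of (1, 0) the pool is (5, 4)
  run echo (needs (4, 0), free (5, 4)); after release of (3, 0) the pool is (8, 4)
  run bravo (needs (6, 1), free (8, 4)); after release of (1, 2) the pool is (9, 6)
  run charlie (needs (6, 3), free (9, 6)); after release of (1, 0) the pool is (10, 6)


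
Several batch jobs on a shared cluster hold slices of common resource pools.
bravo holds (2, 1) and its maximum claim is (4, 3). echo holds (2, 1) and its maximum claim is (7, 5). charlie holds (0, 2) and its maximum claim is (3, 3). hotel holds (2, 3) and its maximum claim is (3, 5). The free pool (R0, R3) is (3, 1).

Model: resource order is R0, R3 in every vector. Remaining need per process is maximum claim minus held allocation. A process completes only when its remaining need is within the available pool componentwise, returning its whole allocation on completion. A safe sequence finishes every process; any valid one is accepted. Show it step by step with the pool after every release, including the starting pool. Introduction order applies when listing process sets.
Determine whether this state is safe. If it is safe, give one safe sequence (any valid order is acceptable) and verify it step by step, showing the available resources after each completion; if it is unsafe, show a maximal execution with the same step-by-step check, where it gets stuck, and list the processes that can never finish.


SAFE — a valid safe sequence is charlie, hotel, echo, bravo.
Key observation: charlie marks the first exact bind of the order: its need (3, 1) fits the free (3, 1) with zero slack on a requested resource.
Verifying each step:
  pool = (3, 1)
  run charlie (needs (3, 1), free (3, 1)); after release of (0, 2) the pool is (3, 3)
  run hotel (needs (1, 2), free (3, 3)); after release of (2, 3) the pool is (5, 6)
  run echo (needs (5, 4), free (5, 6)); after release of (2, 1) the pool is (7, 7)
  run bravo (needs (2, 2), free (7, 7)); after release of (2, 1) the pool is (9, 8)


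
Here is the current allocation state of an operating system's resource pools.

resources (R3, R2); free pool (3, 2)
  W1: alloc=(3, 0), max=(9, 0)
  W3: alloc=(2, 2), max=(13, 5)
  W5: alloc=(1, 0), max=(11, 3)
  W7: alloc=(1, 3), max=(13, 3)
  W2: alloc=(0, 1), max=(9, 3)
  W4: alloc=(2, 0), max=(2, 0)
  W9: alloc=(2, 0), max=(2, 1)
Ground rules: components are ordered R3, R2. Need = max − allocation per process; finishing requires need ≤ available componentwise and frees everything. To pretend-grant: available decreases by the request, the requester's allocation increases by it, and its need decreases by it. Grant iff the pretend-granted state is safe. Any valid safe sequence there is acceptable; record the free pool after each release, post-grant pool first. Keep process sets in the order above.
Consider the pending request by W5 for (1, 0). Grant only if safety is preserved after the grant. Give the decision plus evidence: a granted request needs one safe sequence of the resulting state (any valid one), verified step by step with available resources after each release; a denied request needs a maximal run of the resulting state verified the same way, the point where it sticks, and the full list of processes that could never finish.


GRANT: granting preserves safety; a valid post-grant sequence is W9, W4, W1, W2, W5, W3, W7.
Key observation: the grant leaves (2, 2) free — enough for W9, whose release restarts the cascade.
Check on the post-grant state, step by step:
  pool = (2, 2)
  W9 needs (0, 1) <= (2, 2) -> finishes; pool += (2, 0) = (4, 2)
  W4 needs (0, 0) <= (4, 2) -> finishes; pool += (2, 0) = (6, 2)
  W1 needs (6, 0) <= (6, 2) -> finishes; pool += (3, 0) = (9, 2)
  W2 needs (9, 2) <= (9, 2) -> finishes; pool += (0, 1) = (9, 3)
  W5 needs (9, 3) <= (9, 3) -> finishes; pool += (2, 0) = (11, 3)
  W3 needs (11, 3) <= (11, 3) -> finishes; pool += (2, 2) = (13, 5)
  W7 needs (12, 0) <= (13, 5) -> finishes; pool += (1, 3) = (14, 8)
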